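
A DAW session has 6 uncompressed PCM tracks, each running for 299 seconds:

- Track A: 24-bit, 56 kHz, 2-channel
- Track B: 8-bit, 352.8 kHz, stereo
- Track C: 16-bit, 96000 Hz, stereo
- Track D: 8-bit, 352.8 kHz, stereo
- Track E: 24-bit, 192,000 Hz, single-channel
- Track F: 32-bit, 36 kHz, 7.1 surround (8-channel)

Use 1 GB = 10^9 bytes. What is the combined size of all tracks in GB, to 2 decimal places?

1.15 GB

Track A: 56,000 × 299 × 3 × 2 = 100,464,000 bytes.
Track B: 352,800 × 299 × 1 × 2 = 210,974,400 bytes.
Track C: 96,000 × 299 × 2 × 2 = 114,816,000 bytes.
Track D: 352,800 × 299 × 1 × 2 = 210,974,400 bytes.
Track E: 192,000 × 299 × 3 × 1 = 172,224,000 bytes.
Track F: 36,000 × 299 × 4 × 8 = 344,448,000 bytes.
Total = 1,153,900,800 bytes = 1.15 GB.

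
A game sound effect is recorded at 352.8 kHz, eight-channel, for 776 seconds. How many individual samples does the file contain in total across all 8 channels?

2,190,182,400 samples

352,800 × 776 s × 8 ch = 2,190,182,400 samples.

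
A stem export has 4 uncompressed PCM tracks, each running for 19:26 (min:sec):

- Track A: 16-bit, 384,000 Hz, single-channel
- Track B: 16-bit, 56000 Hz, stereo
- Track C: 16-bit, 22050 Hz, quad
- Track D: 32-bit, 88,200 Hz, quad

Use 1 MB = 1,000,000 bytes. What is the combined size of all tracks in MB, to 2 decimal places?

19:26 (min:sec) = 1,166 s.
Track A: 384,000 × 1,166 × 2 × 1 = 895,488,000 bytes.
Track B: 56,000 × 1,166 × 2 × 2 = 261,184,000 bytes.
Track C: 22,050 × 1,166 × 2 × 4 = 205,682,400 bytes.
Track D: 88,200 × 1,166 × 4 × 4 = 1,645,459,200 bytes.
Total = 3,007,813,600 bytes = 3007.81 MB.

3007.81 MB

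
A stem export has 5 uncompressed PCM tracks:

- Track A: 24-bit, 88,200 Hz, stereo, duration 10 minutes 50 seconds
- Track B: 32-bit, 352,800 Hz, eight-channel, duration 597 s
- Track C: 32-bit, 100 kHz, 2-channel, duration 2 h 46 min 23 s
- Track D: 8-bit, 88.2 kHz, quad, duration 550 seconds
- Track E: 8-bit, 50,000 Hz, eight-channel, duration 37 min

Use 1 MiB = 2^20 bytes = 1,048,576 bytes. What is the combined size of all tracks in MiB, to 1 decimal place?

Track A: 10 minutes 50 seconds = 650 s; 88,200 × 650 × 3 × 2 = 343,980,000 bytes.
Track B: 352,800 × 597 × 4 × 8 = 6,739,891,200 bytes.
Track C: 2 h 46 min 23 s = 9,983 s; 100,000 × 9,983 × 4 × 2 = 7,986,400,000 bytes.
Track D: 88,200 × 550 × 1 × 4 = 194,040,000 bytes.
Track E: 37 min = 2,220 s; 50,000 × 2,220 × 1 × 8 = 888,000,000 bytes.
Total = 16,152,311,200 bytes = 15404.0 MiB.

15404.0 MiB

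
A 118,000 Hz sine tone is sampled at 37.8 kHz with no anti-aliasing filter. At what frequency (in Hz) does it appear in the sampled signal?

Nyquist = 37,800/2 = 18,900 Hz; 118,000 Hz exceeds it.
Alias = |118,000 − 3×37,800| = |118,000 − 113,400| = 4,600 Hz.

4,600 Hz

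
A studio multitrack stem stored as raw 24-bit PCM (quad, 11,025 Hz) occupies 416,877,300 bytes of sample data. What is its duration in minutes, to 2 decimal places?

52.52 minutes

Byte rate = 11,025 × 3 × 4 = 132,300 bytes/s.
Duration = 416,877,300 / 132,300 = 3,151 s.
3,151 s / 60 = 52.52 minutes.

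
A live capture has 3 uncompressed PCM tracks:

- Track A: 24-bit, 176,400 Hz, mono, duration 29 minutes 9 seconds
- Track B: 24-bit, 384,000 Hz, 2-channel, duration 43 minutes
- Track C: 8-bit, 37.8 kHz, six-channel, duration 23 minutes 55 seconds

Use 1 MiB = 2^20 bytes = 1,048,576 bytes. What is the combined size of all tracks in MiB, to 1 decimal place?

Track A: 29 minutes 9 seconds = 1,749 s; 176,400 × 1,749 × 3 × 1 = 925,570,800 bytes.
Track B: 43 minutes = 2,580 s; 384,000 × 2,580 × 3 × 2 = 5,944,320,000 bytes.
Track C: 23 minutes 55 seconds = 1,435 s; 37,800 × 1,435 × 1 × 6 = 325,458,000 bytes.
Total = 7,195,348,800 bytes = 6862.0 MiB.

6862.0 MiB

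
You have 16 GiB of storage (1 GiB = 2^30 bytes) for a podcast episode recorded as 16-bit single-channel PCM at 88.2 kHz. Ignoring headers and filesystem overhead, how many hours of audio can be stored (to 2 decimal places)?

27.05 hours

Uncompressed byte rate = 88,200 × 2 × 1 = 176,400 bytes/s.
Capacity = 16 × 1,073,741,824 = 17,179,869,184 bytes.
17,179,869,184 / 176,400 ≈ 97391.55 s → 27.05 hours.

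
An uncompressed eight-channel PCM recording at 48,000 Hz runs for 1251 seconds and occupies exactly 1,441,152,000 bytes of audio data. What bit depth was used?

24 bits

Bytes per sample = 1,441,152,000 / (48,000 × 1,251 × 8) = 1,441,152,000 / 480,384,000 = 3.
Bit depth = 3 × 8 = 24 bits.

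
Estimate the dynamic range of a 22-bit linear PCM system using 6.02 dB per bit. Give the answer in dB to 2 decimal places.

132.44 dB

22 × 6.02 = 132.44 dB.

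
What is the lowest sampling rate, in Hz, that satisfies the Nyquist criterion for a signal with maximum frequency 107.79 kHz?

Minimum sample rate = 2 × 107,790 Hz = 215,580 Hz.

215,580 Hz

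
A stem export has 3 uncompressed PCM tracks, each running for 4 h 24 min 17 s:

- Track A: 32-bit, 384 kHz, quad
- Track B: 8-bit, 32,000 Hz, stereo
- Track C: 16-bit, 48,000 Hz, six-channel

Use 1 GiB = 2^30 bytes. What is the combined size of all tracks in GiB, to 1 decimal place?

100.2 GiB

4 h 24 min 17 s = 15,857 s.
Track A: 384,000 × 15,857 × 4 × 4 = 97,425,408,000 bytes.
Track B: 32,000 × 15,857 × 1 × 2 = 1,014,848,000 bytes.
Track C: 48,000 × 15,857 × 2 × 6 = 9,133,632,000 bytes.
Total = 107,573,888,000 bytes = 100.2 GiB.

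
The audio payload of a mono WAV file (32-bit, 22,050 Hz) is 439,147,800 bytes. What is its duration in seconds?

Byte rate = 22,050 × 4 × 1 = 88,200 bytes/s.
Duration = 439,147,800 / 88,200 = 4,979 s.

4,979 seconds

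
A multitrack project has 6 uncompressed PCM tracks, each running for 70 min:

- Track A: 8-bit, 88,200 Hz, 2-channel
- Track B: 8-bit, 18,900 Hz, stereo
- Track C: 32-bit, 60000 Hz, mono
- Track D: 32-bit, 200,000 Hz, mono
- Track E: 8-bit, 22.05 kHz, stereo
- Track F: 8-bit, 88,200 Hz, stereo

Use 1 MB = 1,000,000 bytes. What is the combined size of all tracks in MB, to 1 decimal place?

6193.7 MB

70 min = 4,200 s.
Track A: 88,200 × 4,200 × 1 × 2 = 740,880,000 bytes.
Track B: 18,900 × 4,200 × 1 × 2 = 158,760,000 bytes.
Track C: 60,000 × 4,200 × 4 × 1 = 1,008,000,000 bytes.
Track D: 200,000 × 4,200 × 4 × 1 = 3,360,000,000 bytes.
Track E: 22,050 × 4,200 × 1 × 2 = 185,220,000 bytes.
Track F: 88,200 × 4,200 × 1 × 2 = 740,880,000 bytes.
Total = 6,193,740,000 bytes = 6193.7 MB.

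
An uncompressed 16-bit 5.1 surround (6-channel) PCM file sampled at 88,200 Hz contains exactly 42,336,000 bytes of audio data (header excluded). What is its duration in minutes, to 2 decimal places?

Byte rate = 88,200 × 2 × 6 = 1,058,400 bytes/s.
Duration = 42,336,000 / 1,058,400 = 40 s.
40 s / 60 = 0.67 minutes.

0.67 minutes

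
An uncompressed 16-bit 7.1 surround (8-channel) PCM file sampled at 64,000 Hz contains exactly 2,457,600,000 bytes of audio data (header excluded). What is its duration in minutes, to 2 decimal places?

40.00 minutes

Byte rate = 64,000 × 2 × 8 = 1,024,000 bytes/s.
Duration = 2,457,600,000 / 1,024,000 = 2,400 s.
2,400 s / 60 = 40.00 minutes.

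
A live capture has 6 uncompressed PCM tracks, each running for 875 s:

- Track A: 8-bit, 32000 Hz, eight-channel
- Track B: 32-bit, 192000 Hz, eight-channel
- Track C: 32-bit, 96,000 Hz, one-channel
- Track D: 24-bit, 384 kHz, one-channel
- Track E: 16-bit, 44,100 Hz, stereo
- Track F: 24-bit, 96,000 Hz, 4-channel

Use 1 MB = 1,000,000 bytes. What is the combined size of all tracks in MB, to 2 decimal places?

Track A: 32,000 × 875 × 1 × 8 = 224,000,000 bytes.
Track B: 192,000 × 875 × 4 × 8 = 5,376,000,000 bytes.
Track C: 96,000 × 875 × 4 × 1 = 336,000,000 bytes.
Track D: 384,000 × 875 × 3 × 1 = 1,008,000,000 bytes.
Track E: 44,100 × 875 × 2 × 2 = 154,350,000 bytes.
Track F: 96,000 × 875 × 3 × 4 = 1,008,000,000 bytes.
Total = 8,106,350,000 bytes = 8106.35 MB.

8106.35 MB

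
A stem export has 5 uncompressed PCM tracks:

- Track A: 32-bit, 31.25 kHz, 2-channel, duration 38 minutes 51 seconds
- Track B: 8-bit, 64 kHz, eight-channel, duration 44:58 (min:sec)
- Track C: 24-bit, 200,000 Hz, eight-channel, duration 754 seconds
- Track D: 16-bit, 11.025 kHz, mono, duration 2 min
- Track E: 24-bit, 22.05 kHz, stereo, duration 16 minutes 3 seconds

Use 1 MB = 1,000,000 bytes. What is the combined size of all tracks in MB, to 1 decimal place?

5713.4 MB

Track A: 38 minutes 51 seconds = 2,331 s; 31,250 × 2,331 × 4 × 2 = 582,750,000 bytes.
Track B: 44:58 (min:sec) = 2,698 s; 64,000 × 2,698 × 1 × 8 = 1,381,376,000 bytes.
Track C: 200,000 × 754 × 3 × 8 = 3,619,200,000 bytes.
Track D: 2 min = 120 s; 11,025 × 120 × 2 × 1 = 2,646,000 bytes.
Track E: 16 minutes 3 seconds = 963 s; 22,050 × 963 × 3 × 2 = 127,404,900 bytes.
Total = 5,713,376,900 bytes = 5713.4 MB.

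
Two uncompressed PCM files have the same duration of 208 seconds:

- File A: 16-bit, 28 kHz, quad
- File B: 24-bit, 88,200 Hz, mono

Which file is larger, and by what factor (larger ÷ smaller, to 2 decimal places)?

File A: 28,000 × 2 × 4 = 224,000 bytes/s.
File B: 88,200 × 3 × 1 = 264,600 bytes/s.
File B is larger; ratio = 55,036,800 / 46,592,000 = 1.18.

File B, by a factor of 1.18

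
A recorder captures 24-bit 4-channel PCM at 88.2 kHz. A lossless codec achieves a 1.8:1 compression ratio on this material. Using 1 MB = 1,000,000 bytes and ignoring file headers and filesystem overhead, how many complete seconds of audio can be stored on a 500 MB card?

850 seconds

Uncompressed byte rate = 88,200 × 3 × 4 = 1,058,400 bytes/s.
After 1.8:1 compression, effective rate ≈ 588000 bytes/s.
Capacity = 500 × 1,000,000 = 500,000,000 bytes.
500,000,000 / effective rate ≈ 850.34 s → 850 seconds.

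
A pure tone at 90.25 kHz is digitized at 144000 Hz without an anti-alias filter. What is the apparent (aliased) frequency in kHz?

Nyquist = 144,000/2 = 72,000 Hz; 90,250 Hz exceeds it.
Alias = |90,250 − 1×144,000| = |90,250 − 144,000| = 53,750 Hz = 53.75 kHz.

53.75 kHz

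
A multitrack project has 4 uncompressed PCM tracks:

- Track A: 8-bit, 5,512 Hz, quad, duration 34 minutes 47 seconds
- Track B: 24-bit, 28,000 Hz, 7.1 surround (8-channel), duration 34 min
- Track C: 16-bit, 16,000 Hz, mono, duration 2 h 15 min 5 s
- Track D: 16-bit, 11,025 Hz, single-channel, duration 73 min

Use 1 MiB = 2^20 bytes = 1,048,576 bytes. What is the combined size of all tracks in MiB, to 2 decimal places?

Track A: 34 minutes 47 seconds = 2,087 s; 5,512 × 2,087 × 1 × 4 = 46,014,176 bytes.
Track B: 34 min = 2,040 s; 28,000 × 2,040 × 3 × 8 = 1,370,880,000 bytes.
Track C: 2 h 15 min 5 s = 8,105 s; 16,000 × 8,105 × 2 × 1 = 259,360,000 bytes.
Track D: 73 min = 4,380 s; 11,025 × 4,380 × 2 × 1 = 96,579,000 bytes.
Total = 1,772,833,176 bytes = 1690.71 MiB.

1690.71 MiB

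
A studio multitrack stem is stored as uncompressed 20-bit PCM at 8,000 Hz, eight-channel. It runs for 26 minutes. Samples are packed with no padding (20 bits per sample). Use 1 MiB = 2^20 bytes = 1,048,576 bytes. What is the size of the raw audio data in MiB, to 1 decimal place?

Duration = 26 minutes = 1,560 s.
Bits = 8,000 × 1,560 × 20 × 8 = 1,996,800,000 bits = 249,600,000 bytes.
249,600,000 / 1,048,576 = 238.0 MiB.

238.0 MiB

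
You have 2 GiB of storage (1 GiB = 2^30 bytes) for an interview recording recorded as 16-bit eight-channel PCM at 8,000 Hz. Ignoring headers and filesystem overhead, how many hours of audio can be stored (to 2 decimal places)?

Uncompressed byte rate = 8,000 × 2 × 8 = 128,000 bytes/s.
Capacity = 2 × 1,073,741,824 = 2,147,483,648 bytes.
2,147,483,648 / 128,000 ≈ 16777.22 s → 4.66 hours.

4.66 hours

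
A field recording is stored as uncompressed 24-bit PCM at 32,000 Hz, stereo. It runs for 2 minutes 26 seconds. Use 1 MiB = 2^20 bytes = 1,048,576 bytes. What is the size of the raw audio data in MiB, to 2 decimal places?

Duration = 2 minutes 26 seconds = 146 s.
Bytes = 32,000 samples/s × 146 s × 3 bytes/sample × 2 ch = 28,032,000 bytes.
28,032,000 / 1,048,576 = 26.73 MiB.

26.73 MiB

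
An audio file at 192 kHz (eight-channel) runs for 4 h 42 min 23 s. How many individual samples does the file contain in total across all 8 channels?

26,024,448,000 samples

4 h 42 min 23 s = 16,943 s.
192,000 × 16,943 s × 8 ch = 26,024,448,000 samples.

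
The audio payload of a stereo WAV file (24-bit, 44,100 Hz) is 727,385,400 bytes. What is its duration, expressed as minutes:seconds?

Byte rate = 44,100 × 3 × 2 = 264,600 bytes/s.
Duration = 727,385,400 / 264,600 = 2,749 s.
2,749 s = 45:49.

45:49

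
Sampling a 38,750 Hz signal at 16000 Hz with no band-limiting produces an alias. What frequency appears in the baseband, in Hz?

Nyquist = 16,000/2 = 8,000 Hz; 38,750 Hz exceeds it.
Alias = |38,750 − 2×16,000| = |38,750 − 32,000| = 6,750 Hz.

6,750 Hz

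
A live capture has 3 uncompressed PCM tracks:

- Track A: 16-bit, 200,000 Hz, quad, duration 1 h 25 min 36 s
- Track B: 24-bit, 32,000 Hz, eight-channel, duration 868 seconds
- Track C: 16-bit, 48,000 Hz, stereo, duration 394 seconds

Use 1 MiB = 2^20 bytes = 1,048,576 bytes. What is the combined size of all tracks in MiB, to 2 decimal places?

Track A: 1 h 25 min 36 s = 5,136 s; 200,000 × 5,136 × 2 × 4 = 8,217,600,000 bytes.
Track B: 32,000 × 868 × 3 × 8 = 666,624,000 bytes.
Track C: 48,000 × 394 × 2 × 2 = 75,648,000 bytes.
Total = 8,959,872,000 bytes = 8544.80 MiB.

8544.80 MiB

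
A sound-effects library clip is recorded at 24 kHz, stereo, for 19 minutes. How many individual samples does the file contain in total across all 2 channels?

19 minutes = 1,140 s.
24,000 × 1,140 s × 2 ch = 54,720,000 samples.

54,720,000 samples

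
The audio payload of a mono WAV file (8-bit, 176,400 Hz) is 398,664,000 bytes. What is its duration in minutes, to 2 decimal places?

37.67 minutes

Byte rate = 176,400 × 1 × 1 = 176,400 bytes/s.
Duration = 398,664,000 / 176,400 = 2,260 s.
2,260 s / 60 = 37.67 minutes.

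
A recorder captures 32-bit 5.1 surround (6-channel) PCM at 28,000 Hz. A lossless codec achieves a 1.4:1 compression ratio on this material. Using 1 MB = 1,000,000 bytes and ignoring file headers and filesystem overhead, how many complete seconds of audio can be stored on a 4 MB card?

8 seconds

Uncompressed byte rate = 28,000 × 4 × 6 = 672,000 bytes/s.
After 1.4:1 compression, effective rate ≈ 480000 bytes/s.
Capacity = 4 × 1,000,000 = 4,000,000 bytes.
4,000,000 / effective rate ≈ 8.33 s → 8 seconds.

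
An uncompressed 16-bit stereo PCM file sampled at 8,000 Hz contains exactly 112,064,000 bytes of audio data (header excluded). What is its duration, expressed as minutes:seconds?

58:22

Byte rate = 8,000 × 2 × 2 = 32,000 bytes/s.
Duration = 112,064,000 / 32,000 = 3,502 s.
3,502 s = 58:22.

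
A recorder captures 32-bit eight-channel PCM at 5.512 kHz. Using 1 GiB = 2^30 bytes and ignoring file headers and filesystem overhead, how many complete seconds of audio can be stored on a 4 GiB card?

Uncompressed byte rate = 5,512 × 4 × 8 = 176,384 bytes/s.
Capacity = 4 × 1,073,741,824 = 4,294,967,296 bytes.
4,294,967,296 / 176,384 ≈ 24350.1 s → 24,350 seconds.

24,350 seconds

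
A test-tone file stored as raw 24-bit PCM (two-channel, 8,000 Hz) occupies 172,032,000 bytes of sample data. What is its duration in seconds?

3,584 seconds

Byte rate = 8,000 × 3 × 2 = 48,000 bytes/s.
Duration = 172,032,000 / 48,000 = 3,584 s.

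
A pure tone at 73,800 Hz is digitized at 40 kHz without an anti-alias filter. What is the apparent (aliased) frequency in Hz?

Nyquist = 40,000/2 = 20,000 Hz; 73,800 Hz exceeds it.
Alias = |73,800 − 2×40,000| = |73,800 − 80,000| = 6,200 Hz.

6,200 Hz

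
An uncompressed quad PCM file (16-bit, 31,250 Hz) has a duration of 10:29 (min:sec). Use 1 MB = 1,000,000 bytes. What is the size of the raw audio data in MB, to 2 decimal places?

157.25 MB

Duration = 10:29 (min:sec) = 629 s.
Bytes = 31,250 samples/s × 629 s × 2 bytes/sample × 4 ch = 157,250,000 bytes.
157,250,000 / 1,000,000 = 157.25 MB.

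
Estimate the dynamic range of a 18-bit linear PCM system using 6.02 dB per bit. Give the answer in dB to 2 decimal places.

108.36 dB

18 × 6.02 = 108.36 dB.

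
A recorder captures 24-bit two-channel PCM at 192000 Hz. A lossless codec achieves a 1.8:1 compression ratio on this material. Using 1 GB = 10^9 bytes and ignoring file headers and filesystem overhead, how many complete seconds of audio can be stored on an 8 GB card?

12,500 seconds

Uncompressed byte rate = 192,000 × 3 × 2 = 1,152,000 bytes/s.
After 1.8:1 compression, effective rate ≈ 640000 bytes/s.
Capacity = 8 × 1,000,000,000 = 8,000,000,000 bytes.
8,000,000,000 / effective rate ≈ 12500 s → 12,500 seconds.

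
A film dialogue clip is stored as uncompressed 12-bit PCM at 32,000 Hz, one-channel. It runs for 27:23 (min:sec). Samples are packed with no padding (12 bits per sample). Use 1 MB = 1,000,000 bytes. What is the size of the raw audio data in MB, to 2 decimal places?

78.86 MB

Duration = 27:23 (min:sec) = 1,643 s.
Bits = 32,000 × 1,643 × 12 × 1 = 630,912,000 bits = 78,864,000 bytes.
78,864,000 / 1,000,000 = 78.86 MB.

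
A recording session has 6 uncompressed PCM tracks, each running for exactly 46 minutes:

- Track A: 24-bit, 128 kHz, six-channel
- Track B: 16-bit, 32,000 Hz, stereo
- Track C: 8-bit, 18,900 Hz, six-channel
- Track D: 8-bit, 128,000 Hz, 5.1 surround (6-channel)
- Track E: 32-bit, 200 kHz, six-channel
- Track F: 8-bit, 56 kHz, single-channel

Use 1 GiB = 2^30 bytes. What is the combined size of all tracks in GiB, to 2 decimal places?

21.00 GiB

exactly 46 minutes = 2,760 s.
Track A: 128,000 × 2,760 × 3 × 6 = 6,359,040,000 bytes.
Track B: 32,000 × 2,760 × 2 × 2 = 353,280,000 bytes.
Track C: 18,900 × 2,760 × 1 × 6 = 312,984,000 bytes.
Track D: 128,000 × 2,760 × 1 × 6 = 2,119,680,000 bytes.
Track E: 200,000 × 2,760 × 4 × 6 = 13,248,000,000 bytes.
Track F: 56,000 × 2,760 × 1 × 1 = 154,560,000 bytes.
Total = 22,547,544,000 bytes = 21.00 GiB.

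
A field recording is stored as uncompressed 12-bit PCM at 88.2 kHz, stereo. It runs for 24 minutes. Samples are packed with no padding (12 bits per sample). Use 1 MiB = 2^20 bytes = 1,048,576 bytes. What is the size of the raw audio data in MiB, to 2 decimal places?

Duration = 24 minutes = 1,440 s.
Bits = 88,200 × 1,440 × 12 × 2 = 3,048,192,000 bits = 381,024,000 bytes.
381,024,000 / 1,048,576 = 363.37 MiB.

363.37 MiB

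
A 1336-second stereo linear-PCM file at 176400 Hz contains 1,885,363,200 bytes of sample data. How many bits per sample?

32 bits

Bytes per sample = 1,885,363,200 / (176,400 × 1,336 × 2) = 1,885,363,200 / 471,340,800 = 4.
Bit depth = 4 × 8 = 32 bits.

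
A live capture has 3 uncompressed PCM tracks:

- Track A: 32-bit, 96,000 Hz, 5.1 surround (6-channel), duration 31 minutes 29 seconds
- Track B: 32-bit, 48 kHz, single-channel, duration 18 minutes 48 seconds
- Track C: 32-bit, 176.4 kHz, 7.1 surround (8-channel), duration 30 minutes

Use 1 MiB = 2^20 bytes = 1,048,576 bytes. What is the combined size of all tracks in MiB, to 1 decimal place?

14047.1 MiB

Track A: 31 minutes 29 seconds = 1,889 s; 96,000 × 1,889 × 4 × 6 = 4,352,256,000 bytes.
Track B: 18 minutes 48 seconds = 1,128 s; 48,000 × 1,128 × 4 × 1 = 216,576,000 bytes.
Track C: 30 minutes = 1,800 s; 176,400 × 1,800 × 4 × 8 = 10,160,640,000 bytes.
Total = 14,729,472,000 bytes = 14047.1 MiB.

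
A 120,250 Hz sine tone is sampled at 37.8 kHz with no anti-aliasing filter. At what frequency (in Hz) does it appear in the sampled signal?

Nyquist = 37,800/2 = 18,900 Hz; 120,250 Hz exceeds it.
Alias = |120,250 − 3×37,800| = |120,250 − 113,400| = 6,850 Hz.

6,850 Hz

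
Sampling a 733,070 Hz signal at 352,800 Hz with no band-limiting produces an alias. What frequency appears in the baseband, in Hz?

27,470 Hz

Nyquist = 352,800/2 = 176,400 Hz; 733,070 Hz exceeds it.
Alias = |733,070 − 2×352,800| = |733,070 − 705,600| = 27,470 Hz.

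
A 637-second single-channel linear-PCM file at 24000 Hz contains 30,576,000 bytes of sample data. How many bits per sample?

Bytes per sample = 30,576,000 / (24,000 × 637 × 1) = 30,576,000 / 15,288,000 = 2.
Bit depth = 2 × 8 = 16 bits.

16 bits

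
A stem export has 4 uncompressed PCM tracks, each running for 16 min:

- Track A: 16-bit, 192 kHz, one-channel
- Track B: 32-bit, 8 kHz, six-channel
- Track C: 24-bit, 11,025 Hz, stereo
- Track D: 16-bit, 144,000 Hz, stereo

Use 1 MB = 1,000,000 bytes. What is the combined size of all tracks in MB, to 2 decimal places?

16 min = 960 s.
Track A: 192,000 × 960 × 2 × 1 = 368,640,000 bytes.
Track B: 8,000 × 960 × 4 × 6 = 184,320,000 bytes.
Track C: 11,025 × 960 × 3 × 2 = 63,504,000 bytes.
Track D: 144,000 × 960 × 2 × 2 = 552,960,000 bytes.
Total = 1,169,424,000 bytes = 1169.42 MB.

1169.42 MB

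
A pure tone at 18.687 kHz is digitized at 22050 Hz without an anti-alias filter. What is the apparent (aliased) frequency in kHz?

Nyquist = 22,050/2 = 11,025 Hz; 18,687 Hz exceeds it.
Alias = |18,687 − 1×22,050| = |18,687 − 22,050| = 3,363 Hz = 3.363 kHz.

3.363 kHz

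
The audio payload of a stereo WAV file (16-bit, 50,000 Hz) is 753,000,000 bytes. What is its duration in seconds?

3,765 seconds

Byte rate = 50,000 × 2 × 2 = 200,000 bytes/s.
Duration = 753,000,000 / 200,000 = 3,765 s.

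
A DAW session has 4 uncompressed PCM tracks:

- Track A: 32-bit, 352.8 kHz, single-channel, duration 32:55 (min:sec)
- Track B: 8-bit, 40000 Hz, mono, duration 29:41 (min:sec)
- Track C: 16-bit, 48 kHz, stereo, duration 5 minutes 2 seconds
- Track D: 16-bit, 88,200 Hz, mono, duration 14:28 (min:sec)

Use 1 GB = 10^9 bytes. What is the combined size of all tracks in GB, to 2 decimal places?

Track A: 32:55 (min:sec) = 1,975 s; 352,800 × 1,975 × 4 × 1 = 2,787,120,000 bytes.
Track B: 29:41 (min:sec) = 1,781 s; 40,000 × 1,781 × 1 × 1 = 71,240,000 bytes.
Track C: 5 minutes 2 seconds = 302 s; 48,000 × 302 × 2 × 2 = 57,984,000 bytes.
Track D: 14:28 (min:sec) = 868 s; 88,200 × 868 × 2 × 1 = 153,115,200 bytes.
Total = 3,069,459,200 bytes = 3.07 GB.

3.07 GB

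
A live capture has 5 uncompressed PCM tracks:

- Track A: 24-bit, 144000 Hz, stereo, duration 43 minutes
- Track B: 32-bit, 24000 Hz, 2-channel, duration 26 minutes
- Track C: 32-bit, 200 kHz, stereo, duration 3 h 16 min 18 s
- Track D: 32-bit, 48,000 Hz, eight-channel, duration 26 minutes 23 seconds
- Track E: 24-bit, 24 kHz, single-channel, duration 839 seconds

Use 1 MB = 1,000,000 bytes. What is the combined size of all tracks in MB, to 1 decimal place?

Track A: 43 minutes = 2,580 s; 144,000 × 2,580 × 3 × 2 = 2,229,120,000 bytes.
Track B: 26 minutes = 1,560 s; 24,000 × 1,560 × 4 × 2 = 299,520,000 bytes.
Track C: 3 h 16 min 18 s = 11,778 s; 200,000 × 11,778 × 4 × 2 = 18,844,800,000 bytes.
Track D: 26 minutes 23 seconds = 1,583 s; 48,000 × 1,583 × 4 × 8 = 2,431,488,000 bytes.
Track E: 24,000 × 839 × 3 × 1 = 60,408,000 bytes.
Total = 23,865,336,000 bytes = 23865.3 MB.

23865.3 MB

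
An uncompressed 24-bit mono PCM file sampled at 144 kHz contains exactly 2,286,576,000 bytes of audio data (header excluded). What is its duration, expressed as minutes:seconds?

88:13

Byte rate = 144,000 × 3 × 1 = 432,000 bytes/s.
Duration = 2,286,576,000 / 432,000 = 5,293 s.
5,293 s = 88:13.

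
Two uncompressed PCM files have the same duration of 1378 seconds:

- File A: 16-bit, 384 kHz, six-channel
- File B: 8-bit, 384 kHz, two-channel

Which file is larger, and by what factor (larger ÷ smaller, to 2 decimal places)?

File A, by a factor of 6.00

File A: 384,000 × 2 × 6 = 4,608,000 bytes/s.
File B: 384,000 × 1 × 2 = 768,000 bytes/s.
File A is larger; ratio = 6,349,824,000 / 1,058,304,000 = 6.00.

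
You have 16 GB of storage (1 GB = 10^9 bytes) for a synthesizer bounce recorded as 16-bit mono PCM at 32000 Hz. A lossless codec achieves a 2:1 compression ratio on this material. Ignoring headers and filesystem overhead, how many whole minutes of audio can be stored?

Uncompressed byte rate = 32,000 × 2 × 1 = 64,000 bytes/s.
After 2:1 compression, effective rate ≈ 32000 bytes/s.
Capacity = 16 × 1,000,000,000 = 16,000,000,000 bytes.
16,000,000,000 / effective rate ≈ 500000 s → 8,333 minutes.

8,333 minutes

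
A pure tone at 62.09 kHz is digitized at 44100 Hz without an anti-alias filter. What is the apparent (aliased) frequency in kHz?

Nyquist = 44,100/2 = 22,050 Hz; 62,090 Hz exceeds it.
Alias = |62,090 − 1×44,100| = |62,090 − 44,100| = 17,990 Hz = 17.99 kHz.

17.99 kHz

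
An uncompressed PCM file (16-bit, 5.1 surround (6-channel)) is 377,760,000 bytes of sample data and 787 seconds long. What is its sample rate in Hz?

40,000 Hz

Bytes = sample_rate × seconds × bytes_per_sample × channels.
sample_rate = 377,760,000 / (787 × 2 × 6) = 377,760,000 / 9,444 = 40,000 Hz.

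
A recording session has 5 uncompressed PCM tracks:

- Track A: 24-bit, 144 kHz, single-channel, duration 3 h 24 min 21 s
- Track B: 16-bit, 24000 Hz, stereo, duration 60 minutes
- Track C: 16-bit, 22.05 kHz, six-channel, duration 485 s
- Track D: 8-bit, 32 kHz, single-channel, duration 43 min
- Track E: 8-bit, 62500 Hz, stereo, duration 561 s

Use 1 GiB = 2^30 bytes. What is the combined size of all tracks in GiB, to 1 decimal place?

Track A: 3 h 24 min 21 s = 12,261 s; 144,000 × 12,261 × 3 × 1 = 5,296,752,000 bytes.
Track B: 60 minutes = 3,600 s; 24,000 × 3,600 × 2 × 2 = 345,600,000 bytes.
Track C: 22,050 × 485 × 2 × 6 = 128,331,000 bytes.
Track D: 43 min = 2,580 s; 32,000 × 2,580 × 1 × 1 = 82,560,000 bytes.
Track E: 62,500 × 561 × 1 × 2 = 70,125,000 bytes.
Total = 5,923,368,000 bytes = 5.5 GiB.

5.5 GiB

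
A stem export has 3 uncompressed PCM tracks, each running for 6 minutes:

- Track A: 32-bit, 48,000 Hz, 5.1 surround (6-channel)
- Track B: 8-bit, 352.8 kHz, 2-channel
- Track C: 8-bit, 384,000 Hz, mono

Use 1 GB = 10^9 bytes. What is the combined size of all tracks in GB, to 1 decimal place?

0.8 GB

6 minutes = 360 s.
Track A: 48,000 × 360 × 4 × 6 = 414,720,000 bytes.
Track B: 352,800 × 360 × 1 × 2 = 254,016,000 bytes.
Track C: 384,000 × 360 × 1 × 1 = 138,240,000 bytes.
Total = 806,976,000 bytes = 0.8 GB.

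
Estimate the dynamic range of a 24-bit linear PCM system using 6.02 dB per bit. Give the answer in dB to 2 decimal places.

144.48 dB

24 × 6.02 = 144.48 dB.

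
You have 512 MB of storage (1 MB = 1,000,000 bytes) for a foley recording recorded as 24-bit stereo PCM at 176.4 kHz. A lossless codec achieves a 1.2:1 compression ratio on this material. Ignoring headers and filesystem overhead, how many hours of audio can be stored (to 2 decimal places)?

0.16 hours

Uncompressed byte rate = 176,400 × 3 × 2 = 1,058,400 bytes/s.
After 1.2:1 compression, effective rate ≈ 882000 bytes/s.
Capacity = 512 × 1,000,000 = 512,000,000 bytes.
512,000,000 / effective rate ≈ 580.5 s → 0.16 hours.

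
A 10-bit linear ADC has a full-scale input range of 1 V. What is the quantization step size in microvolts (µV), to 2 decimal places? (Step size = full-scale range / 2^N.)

1 V / 2^10 = 1 / 1,024 V = 976.56 µV.

976.56 µV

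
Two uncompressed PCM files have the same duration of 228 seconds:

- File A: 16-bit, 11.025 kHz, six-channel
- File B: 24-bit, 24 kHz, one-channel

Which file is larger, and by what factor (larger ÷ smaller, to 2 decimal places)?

File A, by a factor of 1.84

File A: 11,025 × 2 × 6 = 132,300 bytes/s.
File B: 24,000 × 3 × 1 = 72,000 bytes/s.
File A is larger; ratio = 30,164,400 / 16,416,000 = 1.84.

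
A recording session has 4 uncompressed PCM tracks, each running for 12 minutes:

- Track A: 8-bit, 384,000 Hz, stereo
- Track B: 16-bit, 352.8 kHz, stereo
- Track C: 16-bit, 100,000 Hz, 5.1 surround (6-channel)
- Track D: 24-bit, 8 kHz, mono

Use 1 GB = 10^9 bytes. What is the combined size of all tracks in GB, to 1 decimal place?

2.5 GB

12 minutes = 720 s.
Track A: 384,000 × 720 × 1 × 2 = 552,960,000 bytes.
Track B: 352,800 × 720 × 2 × 2 = 1,016,064,000 bytes.
Track C: 100,000 × 720 × 2 × 6 = 864,000,000 bytes.
Track D: 8,000 × 720 × 3 × 1 = 17,280,000 bytes.
Total = 2,450,304,000 bytes = 2.5 GB.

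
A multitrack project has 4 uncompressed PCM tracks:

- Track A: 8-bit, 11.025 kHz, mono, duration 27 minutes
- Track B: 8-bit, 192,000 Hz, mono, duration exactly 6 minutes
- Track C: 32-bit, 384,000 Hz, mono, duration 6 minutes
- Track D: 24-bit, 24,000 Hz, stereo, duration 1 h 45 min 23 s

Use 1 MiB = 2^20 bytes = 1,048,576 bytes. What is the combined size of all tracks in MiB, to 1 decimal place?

1478.6 MiB

Track A: 27 minutes = 1,620 s; 11,025 × 1,620 × 1 × 1 = 17,860,500 bytes.
Track B: exactly 6 minutes = 360 s; 192,000 × 360 × 1 × 1 = 69,120,000 bytes.
Track C: 6 minutes = 360 s; 384,000 × 360 × 4 × 1 = 552,960,000 bytes.
Track D: 1 h 45 min 23 s = 6,323 s; 24,000 × 6,323 × 3 × 2 = 910,512,000 bytes.
Total = 1,550,452,500 bytes = 1478.6 MiB.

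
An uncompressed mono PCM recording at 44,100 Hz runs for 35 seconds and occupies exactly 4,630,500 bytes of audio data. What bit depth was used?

24 bits

Bytes per sample = 4,630,500 / (44,100 × 35 × 1) = 4,630,500 / 1,543,500 = 3.
Bit depth = 3 × 8 = 24 bits.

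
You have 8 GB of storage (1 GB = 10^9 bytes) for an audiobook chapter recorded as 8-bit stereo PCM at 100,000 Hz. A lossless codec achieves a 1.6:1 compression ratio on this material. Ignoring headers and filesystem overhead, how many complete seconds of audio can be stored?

64,000 seconds

Uncompressed byte rate = 100,000 × 1 × 2 = 200,000 bytes/s.
After 1.6:1 compression, effective rate ≈ 125000 bytes/s.
Capacity = 8 × 1,000,000,000 = 8,000,000,000 bytes.
8,000,000,000 / effective rate ≈ 64000 s → 64,000 seconds.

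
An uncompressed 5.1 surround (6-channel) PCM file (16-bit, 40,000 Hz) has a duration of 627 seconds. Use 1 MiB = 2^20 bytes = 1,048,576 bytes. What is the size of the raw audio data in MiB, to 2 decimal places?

Bytes = 40,000 samples/s × 627 s × 2 bytes/sample × 6 ch = 300,960,000 bytes.
300,960,000 / 1,048,576 = 287.02 MiB.

287.02 MiB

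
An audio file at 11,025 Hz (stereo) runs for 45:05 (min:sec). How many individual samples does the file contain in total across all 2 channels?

45:05 (min:sec) = 2,705 s.
11,025 × 2,705 s × 2 ch = 59,645,250 samples.

59,645,250 samples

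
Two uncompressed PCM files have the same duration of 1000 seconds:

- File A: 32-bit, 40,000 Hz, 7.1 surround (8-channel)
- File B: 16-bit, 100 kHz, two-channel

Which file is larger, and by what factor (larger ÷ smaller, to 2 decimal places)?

File A: 40,000 × 4 × 8 = 1,280,000 bytes/s.
File B: 100,000 × 2 × 2 = 400,000 bytes/s.
File A is larger; ratio = 1,280,000,000 / 400,000,000 = 3.20.

File A, by a factor of 3.20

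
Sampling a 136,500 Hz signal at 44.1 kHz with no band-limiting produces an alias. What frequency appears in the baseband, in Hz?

4,200 Hz

Nyquist = 44,100/2 = 22,050 Hz; 136,500 Hz exceeds it.
Alias = |136,500 − 3×44,100| = |136,500 − 132,300| = 4,200 Hz.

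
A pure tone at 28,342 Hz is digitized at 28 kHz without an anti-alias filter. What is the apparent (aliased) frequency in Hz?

Nyquist = 28,000/2 = 14,000 Hz; 28,342 Hz exceeds it.
Alias = |28,342 − 1×28,000| = |28,342 − 28,000| = 342 Hz.

342 Hz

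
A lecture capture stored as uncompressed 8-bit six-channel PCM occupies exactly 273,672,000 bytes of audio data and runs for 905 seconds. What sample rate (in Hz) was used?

50,400 Hz

Bytes = sample_rate × seconds × bytes_per_sample × channels.
sample_rate = 273,672,000 / (905 × 1 × 6) = 273,672,000 / 5,430 = 50,400 Hz.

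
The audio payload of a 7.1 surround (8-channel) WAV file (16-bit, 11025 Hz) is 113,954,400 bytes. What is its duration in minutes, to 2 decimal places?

10.77 minutes

Byte rate = 11,025 × 2 × 8 = 176,400 bytes/s.
Duration = 113,954,400 / 176,400 = 646 s.
646 s / 60 = 10.77 minutes.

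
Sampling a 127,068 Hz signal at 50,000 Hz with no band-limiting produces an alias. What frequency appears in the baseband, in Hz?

22,932 Hz

Nyquist = 50,000/2 = 25,000 Hz; 127,068 Hz exceeds it.
Alias = |127,068 − 3×50,000| = |127,068 − 150,000| = 22,932 Hz.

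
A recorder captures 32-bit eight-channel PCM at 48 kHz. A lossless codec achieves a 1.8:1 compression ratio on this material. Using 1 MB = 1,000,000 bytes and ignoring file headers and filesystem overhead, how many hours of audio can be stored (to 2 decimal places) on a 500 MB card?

Uncompressed byte rate = 48,000 × 4 × 8 = 1,536,000 bytes/s.
After 1.8:1 compression, effective rate ≈ 853333.33 bytes/s.
Capacity = 500 × 1,000,000 = 500,000,000 bytes.
500,000,000 / effective rate ≈ 585.94 s → 0.16 hours.

0.16 hours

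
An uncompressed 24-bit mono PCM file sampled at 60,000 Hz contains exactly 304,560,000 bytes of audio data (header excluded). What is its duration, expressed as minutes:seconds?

Byte rate = 60,000 × 3 × 1 = 180,000 bytes/s.
Duration = 304,560,000 / 180,000 = 1,692 s.
1,692 s = 28:12.

28:12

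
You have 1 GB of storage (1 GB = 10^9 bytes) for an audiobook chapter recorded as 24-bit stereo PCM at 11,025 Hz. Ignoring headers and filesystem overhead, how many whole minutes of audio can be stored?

251 minutes

Uncompressed byte rate = 11,025 × 3 × 2 = 66,150 bytes/s.
Capacity = 1 × 1,000,000,000 = 1,000,000,000 bytes.
1,000,000,000 / 66,150 ≈ 15117.16 s → 251 minutes.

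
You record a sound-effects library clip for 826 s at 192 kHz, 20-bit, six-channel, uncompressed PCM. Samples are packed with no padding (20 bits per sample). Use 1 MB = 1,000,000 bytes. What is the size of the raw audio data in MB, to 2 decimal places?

2378.88 MB

Bits = 192,000 × 826 × 20 × 6 = 19,031,040,000 bits = 2,378,880,000 bytes.
2,378,880,000 / 1,000,000 = 2378.88 MB.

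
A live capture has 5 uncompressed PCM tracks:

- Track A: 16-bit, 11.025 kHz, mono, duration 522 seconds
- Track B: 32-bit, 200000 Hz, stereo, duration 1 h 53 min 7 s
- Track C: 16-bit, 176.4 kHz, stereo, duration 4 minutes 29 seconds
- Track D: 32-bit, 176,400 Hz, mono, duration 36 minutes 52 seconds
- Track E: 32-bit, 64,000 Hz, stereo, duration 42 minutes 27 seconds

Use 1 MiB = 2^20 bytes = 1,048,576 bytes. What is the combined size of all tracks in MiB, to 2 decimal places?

13280.27 MiB

Track A: 11,025 × 522 × 2 × 1 = 11,510,100 bytes.
Track B: 1 h 53 min 7 s = 6,787 s; 200,000 × 6,787 × 4 × 2 = 10,859,200,000 bytes.
Track C: 4 minutes 29 seconds = 269 s; 176,400 × 269 × 2 × 2 = 189,806,400 bytes.
Track D: 36 minutes 52 seconds = 2,212 s; 176,400 × 2,212 × 4 × 1 = 1,560,787,200 bytes.
Track E: 42 minutes 27 seconds = 2,547 s; 64,000 × 2,547 × 4 × 2 = 1,304,064,000 bytes.
Total = 13,925,367,700 bytes = 13280.27 MiB.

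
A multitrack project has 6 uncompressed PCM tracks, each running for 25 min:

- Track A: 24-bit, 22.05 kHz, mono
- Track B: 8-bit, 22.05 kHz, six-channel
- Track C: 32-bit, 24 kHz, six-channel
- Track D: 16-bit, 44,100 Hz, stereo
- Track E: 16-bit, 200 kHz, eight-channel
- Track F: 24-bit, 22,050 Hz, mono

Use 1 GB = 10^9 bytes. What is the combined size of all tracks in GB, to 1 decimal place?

25 min = 1,500 s.
Track A: 22,050 × 1,500 × 3 × 1 = 99,225,000 bytes.
Track B: 22,050 × 1,500 × 1 × 6 = 198,450,000 bytes.
Track C: 24,000 × 1,500 × 4 × 6 = 864,000,000 bytes.
Track D: 44,100 × 1,500 × 2 × 2 = 264,600,000 bytes.
Track E: 200,000 × 1,500 × 2 × 8 = 4,800,000,000 bytes.
Track F: 22,050 × 1,500 × 3 × 1 = 99,225,000 bytes.
Total = 6,325,500,000 bytes = 6.3 GB.

6.3 GB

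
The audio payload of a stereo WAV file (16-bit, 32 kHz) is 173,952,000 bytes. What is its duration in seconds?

Byte rate = 32,000 × 2 × 2 = 128,000 bytes/s.
Duration = 173,952,000 / 128,000 = 1,359 s.

1,359 seconds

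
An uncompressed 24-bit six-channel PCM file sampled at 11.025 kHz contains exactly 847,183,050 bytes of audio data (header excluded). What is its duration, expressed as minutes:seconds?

71:09

Byte rate = 11,025 × 3 × 6 = 198,450 bytes/s.
Duration = 847,183,050 / 198,450 = 4,269 s.
4,269 s = 71:09.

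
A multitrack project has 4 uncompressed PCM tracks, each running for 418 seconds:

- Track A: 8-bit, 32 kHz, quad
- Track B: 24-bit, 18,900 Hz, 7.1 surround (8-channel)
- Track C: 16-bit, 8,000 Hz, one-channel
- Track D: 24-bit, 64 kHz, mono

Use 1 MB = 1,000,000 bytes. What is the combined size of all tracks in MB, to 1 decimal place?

330.1 MB

Track A: 32,000 × 418 × 1 × 4 = 53,504,000 bytes.
Track B: 18,900 × 418 × 3 × 8 = 189,604,800 bytes.
Track C: 8,000 × 418 × 2 × 1 = 6,688,000 bytes.
Track D: 64,000 × 418 × 3 × 1 = 80,256,000 bytes.
Total = 330,052,800 bytes = 330.1 MB.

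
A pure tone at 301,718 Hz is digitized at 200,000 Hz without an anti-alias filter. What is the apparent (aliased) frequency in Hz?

98,282 Hz

Nyquist = 200,000/2 = 100,000 Hz; 301,718 Hz exceeds it.
Alias = |301,718 − 2×200,000| = |301,718 − 400,000| = 98,282 Hz.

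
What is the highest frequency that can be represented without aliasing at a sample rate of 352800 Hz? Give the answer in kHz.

176.4 kHz

Nyquist frequency = sample rate / 2 = 352,800 / 2 = 176.4 kHz.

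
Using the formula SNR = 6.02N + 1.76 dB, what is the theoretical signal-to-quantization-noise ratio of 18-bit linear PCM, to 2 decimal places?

6.02 × 18 + 1.76 = 110.12 dB.

110.12 dB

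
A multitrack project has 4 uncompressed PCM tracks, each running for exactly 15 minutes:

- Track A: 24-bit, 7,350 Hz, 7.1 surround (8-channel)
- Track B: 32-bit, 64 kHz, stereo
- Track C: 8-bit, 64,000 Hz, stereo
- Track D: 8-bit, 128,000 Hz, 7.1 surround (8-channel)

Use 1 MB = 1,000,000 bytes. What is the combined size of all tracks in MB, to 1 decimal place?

exactly 15 minutes = 900 s.
Track A: 7,350 × 900 × 3 × 8 = 158,760,000 bytes.
Track B: 64,000 × 900 × 4 × 2 = 460,800,000 bytes.
Track C: 64,000 × 900 × 1 × 2 = 115,200,000 bytes.
Track D: 128,000 × 900 × 1 × 8 = 921,600,000 bytes.
Total = 1,656,360,000 bytes = 1656.4 MB.

1656.4 MB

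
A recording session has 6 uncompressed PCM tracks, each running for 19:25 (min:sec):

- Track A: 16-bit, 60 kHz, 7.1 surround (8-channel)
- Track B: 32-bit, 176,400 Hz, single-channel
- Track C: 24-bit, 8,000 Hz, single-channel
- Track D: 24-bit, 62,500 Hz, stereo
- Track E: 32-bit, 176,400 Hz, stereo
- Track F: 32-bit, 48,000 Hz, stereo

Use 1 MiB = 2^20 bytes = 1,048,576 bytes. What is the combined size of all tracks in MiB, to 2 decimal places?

4288.36 MiB

19:25 (min:sec) = 1,165 s.
Track A: 60,000 × 1,165 × 2 × 8 = 1,118,400,000 bytes.
Track B: 176,400 × 1,165 × 4 × 1 = 822,024,000 bytes.
Track C: 8,000 × 1,165 × 3 × 1 = 27,960,000 bytes.
Track D: 62,500 × 1,165 × 3 × 2 = 436,875,000 bytes.
Track E: 176,400 × 1,165 × 4 × 2 = 1,644,048,000 bytes.
Track F: 48,000 × 1,165 × 4 × 2 = 447,360,000 bytes.
Total = 4,496,667,000 bytes = 4288.36 MiB.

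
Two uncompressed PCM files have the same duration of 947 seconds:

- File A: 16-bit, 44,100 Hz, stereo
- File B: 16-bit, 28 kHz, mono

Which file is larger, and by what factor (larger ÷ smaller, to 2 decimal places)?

File A, by a factor of 3.15

File A: 44,100 × 2 × 2 = 176,400 bytes/s.
File B: 28,000 × 2 × 1 = 56,000 bytes/s.
File A is larger; ratio = 167,050,800 / 53,032,000 = 3.15.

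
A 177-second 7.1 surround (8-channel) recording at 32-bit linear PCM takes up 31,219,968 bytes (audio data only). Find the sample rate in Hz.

5,512 Hz

Bytes = sample_rate × seconds × bytes_per_sample × channels.
sample_rate = 31,219,968 / (177 × 4 × 8) = 31,219,968 / 5,664 = 5,512 Hz.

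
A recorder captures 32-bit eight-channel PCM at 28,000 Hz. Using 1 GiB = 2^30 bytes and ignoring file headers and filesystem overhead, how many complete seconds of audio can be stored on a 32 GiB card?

38,347 seconds

Uncompressed byte rate = 28,000 × 4 × 8 = 896,000 bytes/s.
Capacity = 32 × 1,073,741,824 = 34,359,738,368 bytes.
34,359,738,368 / 896,000 ≈ 38347.92 s → 38,347 seconds.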